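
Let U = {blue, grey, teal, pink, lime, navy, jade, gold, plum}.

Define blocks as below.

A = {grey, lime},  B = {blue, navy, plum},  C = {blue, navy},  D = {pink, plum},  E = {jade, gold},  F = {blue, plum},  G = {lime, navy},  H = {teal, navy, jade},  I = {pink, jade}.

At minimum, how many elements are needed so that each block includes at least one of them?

4

The 4 elements {blue, pink, lime, jade} hit every block.
The blocks A, C, D, E are pairwise disjoint, so any hitting set needs a separate element for each — at least 4. Hence 4 is optimal.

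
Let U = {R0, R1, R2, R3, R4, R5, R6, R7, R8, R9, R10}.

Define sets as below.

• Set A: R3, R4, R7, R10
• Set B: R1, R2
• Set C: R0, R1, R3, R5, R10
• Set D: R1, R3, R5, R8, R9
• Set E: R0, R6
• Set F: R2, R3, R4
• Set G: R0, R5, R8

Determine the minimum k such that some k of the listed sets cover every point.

4

A, B, D, and E cover everything between them: the union {R0, R1, R2, R3, R4, R5, R6, R7, R8, R9, R10} is all of U.
No 3 of the 7 sets cover everything (all 35 combinations miss at least one point), so 4 is optimal.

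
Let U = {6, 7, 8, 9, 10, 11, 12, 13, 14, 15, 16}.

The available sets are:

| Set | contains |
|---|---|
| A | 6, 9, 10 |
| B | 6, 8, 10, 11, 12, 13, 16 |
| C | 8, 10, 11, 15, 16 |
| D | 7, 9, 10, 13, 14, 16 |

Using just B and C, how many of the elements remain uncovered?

Union of B, C = {6, 8, 10, 11, 12, 13, 15, 16}.
Not covered: 7, 9, 14 — 3 elements.

3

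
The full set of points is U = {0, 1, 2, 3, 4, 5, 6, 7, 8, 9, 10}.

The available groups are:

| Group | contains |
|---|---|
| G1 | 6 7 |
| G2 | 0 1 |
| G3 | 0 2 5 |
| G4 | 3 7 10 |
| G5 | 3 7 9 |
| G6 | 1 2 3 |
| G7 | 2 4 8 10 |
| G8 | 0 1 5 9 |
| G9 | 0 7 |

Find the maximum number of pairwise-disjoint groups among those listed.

3

G2, G5, G7 are pairwise disjoint (G2={0,1}; G5={3,7,9}; G7={2,4,8,10}).
Every remaining group overlaps one of these, and no 4 of the listed groups are pairwise disjoint, so 3 is the maximum.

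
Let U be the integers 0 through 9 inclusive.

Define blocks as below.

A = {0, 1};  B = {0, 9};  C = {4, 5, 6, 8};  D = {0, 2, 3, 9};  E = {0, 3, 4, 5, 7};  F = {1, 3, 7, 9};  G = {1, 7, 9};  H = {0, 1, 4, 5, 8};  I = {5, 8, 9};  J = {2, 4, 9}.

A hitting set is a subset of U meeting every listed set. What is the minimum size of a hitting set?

The 3 points {0, 8, 9} hit every block.
No choice of 2 points meets every block, so 3 is the minimum.

3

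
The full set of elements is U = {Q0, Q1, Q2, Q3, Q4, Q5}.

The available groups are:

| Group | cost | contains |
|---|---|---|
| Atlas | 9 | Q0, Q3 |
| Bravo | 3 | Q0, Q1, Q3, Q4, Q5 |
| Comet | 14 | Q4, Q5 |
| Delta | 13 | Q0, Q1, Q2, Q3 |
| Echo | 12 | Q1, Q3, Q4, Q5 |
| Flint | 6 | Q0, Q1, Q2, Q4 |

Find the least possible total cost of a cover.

9

Bravo, Flint together cover every element (Bravo ∪ Flint = {Q0, Q1, Q2, Q3, Q4, Q5}); total cost 3 + 6 = 9.
No covering selection has total cost below 9.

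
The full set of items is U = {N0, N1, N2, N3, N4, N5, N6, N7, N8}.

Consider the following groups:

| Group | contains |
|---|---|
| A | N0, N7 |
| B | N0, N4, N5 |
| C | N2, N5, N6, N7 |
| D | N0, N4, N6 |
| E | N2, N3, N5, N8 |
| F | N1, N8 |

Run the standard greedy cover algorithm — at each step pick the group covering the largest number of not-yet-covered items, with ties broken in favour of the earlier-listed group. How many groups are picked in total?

4

Greedy: pick C (covers 4 new) → pick B (covers 2 new) → pick E (covers 2 new) → pick F (covers 1 new). Total picks: 4.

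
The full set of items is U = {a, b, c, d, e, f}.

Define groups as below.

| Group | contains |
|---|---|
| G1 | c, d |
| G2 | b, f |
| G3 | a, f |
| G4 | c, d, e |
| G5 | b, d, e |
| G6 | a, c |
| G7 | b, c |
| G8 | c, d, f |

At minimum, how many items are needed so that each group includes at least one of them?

Take H = {b, c, f}. Each listed group contains at least one of these, so H is a hitting set of size 3.
No choice of 2 items meets every group, so 3 is the minimum.

3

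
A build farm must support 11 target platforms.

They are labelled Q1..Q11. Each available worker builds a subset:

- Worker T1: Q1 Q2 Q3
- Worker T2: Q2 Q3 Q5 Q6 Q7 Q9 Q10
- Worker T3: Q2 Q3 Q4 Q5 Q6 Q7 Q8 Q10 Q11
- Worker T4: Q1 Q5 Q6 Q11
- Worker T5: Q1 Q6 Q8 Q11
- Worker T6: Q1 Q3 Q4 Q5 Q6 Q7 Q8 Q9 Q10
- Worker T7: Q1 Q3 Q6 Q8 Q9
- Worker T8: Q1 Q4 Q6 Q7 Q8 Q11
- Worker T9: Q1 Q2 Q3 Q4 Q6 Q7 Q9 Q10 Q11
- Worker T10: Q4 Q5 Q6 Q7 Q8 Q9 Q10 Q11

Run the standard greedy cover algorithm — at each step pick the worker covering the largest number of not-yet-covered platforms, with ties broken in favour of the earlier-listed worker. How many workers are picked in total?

2

Greedy: pick T3 (covers 9 new) → pick T6 (covers 2 new). Total picks: 2.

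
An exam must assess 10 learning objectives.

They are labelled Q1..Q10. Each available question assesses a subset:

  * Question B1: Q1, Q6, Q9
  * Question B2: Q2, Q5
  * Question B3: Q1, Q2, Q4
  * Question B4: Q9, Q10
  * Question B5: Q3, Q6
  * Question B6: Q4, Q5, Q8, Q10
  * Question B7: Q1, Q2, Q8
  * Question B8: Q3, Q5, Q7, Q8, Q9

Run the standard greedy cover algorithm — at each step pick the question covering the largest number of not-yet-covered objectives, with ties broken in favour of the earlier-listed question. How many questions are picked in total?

4

Greedy: pick B8 (covers 5 new) → pick B3 (covers 3 new) → pick B1 (covers 1 new) → pick B4 (covers 1 new). Total picks: 4.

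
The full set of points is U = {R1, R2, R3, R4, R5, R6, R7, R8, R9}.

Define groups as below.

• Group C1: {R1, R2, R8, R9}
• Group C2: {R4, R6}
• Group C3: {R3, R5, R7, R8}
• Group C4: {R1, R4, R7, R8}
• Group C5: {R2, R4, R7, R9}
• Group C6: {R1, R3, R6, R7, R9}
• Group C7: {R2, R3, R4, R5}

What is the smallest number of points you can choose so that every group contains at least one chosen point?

3

H = {R2, R4, R7} meets every group (each contains at least one member of H), and |H| = 3.
No choice of 2 points meets every group, so 3 is the minimum.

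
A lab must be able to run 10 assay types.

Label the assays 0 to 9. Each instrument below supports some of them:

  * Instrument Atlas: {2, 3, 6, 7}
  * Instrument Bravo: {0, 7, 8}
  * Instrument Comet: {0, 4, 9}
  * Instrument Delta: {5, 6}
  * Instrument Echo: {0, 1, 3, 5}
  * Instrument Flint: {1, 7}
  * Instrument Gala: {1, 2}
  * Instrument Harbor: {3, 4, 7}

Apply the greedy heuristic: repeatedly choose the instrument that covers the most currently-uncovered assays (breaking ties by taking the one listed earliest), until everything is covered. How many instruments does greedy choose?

4

Greedy: pick Atlas (covers 4 new) → pick Comet (covers 3 new) → pick Echo (covers 2 new) → pick Bravo (covers 1 new). Total picks: 4.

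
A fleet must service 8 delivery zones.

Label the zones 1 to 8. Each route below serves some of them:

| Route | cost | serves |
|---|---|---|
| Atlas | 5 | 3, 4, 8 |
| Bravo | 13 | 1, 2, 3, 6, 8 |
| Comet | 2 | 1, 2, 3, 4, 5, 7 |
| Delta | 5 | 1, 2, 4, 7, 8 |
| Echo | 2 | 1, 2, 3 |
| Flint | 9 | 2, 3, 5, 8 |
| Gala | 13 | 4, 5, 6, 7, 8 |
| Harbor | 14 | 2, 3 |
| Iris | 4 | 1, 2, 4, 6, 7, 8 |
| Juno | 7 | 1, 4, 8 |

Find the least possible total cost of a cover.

Comet, Iris together cover every zone (Comet ∪ Iris = {1, 2, 3, 4, 5, 6, 7, 8}); total cost 2 + 4 = 6.
No covering selection has total cost below 6.

6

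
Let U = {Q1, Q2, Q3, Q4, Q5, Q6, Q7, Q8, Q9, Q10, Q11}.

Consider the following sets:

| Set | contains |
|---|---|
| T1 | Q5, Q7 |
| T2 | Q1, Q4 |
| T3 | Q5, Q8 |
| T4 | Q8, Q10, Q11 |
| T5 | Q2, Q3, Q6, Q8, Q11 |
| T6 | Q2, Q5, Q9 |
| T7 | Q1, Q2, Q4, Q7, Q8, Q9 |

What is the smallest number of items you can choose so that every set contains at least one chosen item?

H = {Q1, Q5, Q8} meets every set (each contains at least one member of H), and |H| = 3.
The sets T2, T4, T6 are pairwise disjoint, so any hitting set needs a separate item for each — at least 3. Hence 3 is optimal.

3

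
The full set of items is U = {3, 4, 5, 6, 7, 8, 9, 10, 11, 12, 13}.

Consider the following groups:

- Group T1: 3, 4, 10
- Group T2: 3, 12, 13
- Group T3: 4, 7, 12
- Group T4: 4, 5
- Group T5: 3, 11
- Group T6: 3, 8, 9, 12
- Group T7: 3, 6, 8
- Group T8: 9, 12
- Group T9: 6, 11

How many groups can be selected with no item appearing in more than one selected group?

T4, T5, T8 are pairwise disjoint (T4={4,5}; T5={3,11}; T8={9,12}).
Every remaining group overlaps one of these, and no 4 of the listed groups are pairwise disjoint, so 3 is the maximum.

3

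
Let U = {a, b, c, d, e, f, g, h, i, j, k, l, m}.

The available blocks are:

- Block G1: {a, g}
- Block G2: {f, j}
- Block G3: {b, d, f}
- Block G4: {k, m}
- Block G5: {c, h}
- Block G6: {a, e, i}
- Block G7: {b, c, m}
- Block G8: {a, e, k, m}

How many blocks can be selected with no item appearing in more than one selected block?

G1, G2, G4, G5 are pairwise disjoint (G1={a,g}; G2={f,j}; G4={k,m}; G5={c,h}).
Every remaining block overlaps one of these, and no 5 of the listed blocks are pairwise disjoint, so 4 is the maximum.

4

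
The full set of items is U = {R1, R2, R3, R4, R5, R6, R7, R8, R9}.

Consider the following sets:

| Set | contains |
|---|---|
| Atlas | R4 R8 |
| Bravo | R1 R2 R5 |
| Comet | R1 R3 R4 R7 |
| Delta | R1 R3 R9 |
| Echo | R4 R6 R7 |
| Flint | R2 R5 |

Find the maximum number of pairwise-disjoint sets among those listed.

Atlas, Delta, Flint are pairwise disjoint (Atlas={R4,R8}; Delta={R1,R3,R9}; Flint={R2,R5}).
Every remaining set overlaps one of these, and no 4 of the listed sets are pairwise disjoint, so 3 is the maximum.

3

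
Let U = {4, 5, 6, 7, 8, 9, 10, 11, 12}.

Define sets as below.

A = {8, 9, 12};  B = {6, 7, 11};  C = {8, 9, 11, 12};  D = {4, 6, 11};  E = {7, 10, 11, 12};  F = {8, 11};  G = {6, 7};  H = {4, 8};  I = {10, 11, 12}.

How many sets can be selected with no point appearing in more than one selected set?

3

G, H, I are pairwise disjoint (G={6,7}; H={4,8}; I={10,11,12}).
Every remaining set overlaps one of these, and no 4 of the listed sets are pairwise disjoint, so 3 is the maximum.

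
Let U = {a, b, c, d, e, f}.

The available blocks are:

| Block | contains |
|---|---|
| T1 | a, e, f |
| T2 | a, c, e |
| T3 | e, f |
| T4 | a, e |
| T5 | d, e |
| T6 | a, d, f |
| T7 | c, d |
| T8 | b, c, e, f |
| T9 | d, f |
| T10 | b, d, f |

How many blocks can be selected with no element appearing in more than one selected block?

2

T1, T7 are pairwise disjoint (T1={a,e,f}; T7={c,d}).
Every remaining block overlaps one of these, and no 3 of the listed blocks are pairwise disjoint, so 2 is the maximum.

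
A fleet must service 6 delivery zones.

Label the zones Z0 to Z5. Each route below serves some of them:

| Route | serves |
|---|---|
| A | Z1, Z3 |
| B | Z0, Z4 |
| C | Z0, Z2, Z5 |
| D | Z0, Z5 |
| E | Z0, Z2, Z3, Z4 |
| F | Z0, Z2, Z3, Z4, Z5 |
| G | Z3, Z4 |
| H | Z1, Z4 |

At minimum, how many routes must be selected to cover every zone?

2

A and F together: A ∪ F = {Z0, Z1, Z2, Z3, Z4, Z5} — every zone is covered.
No single route has all 6 zones (the largest, F, has 5), so 2 is optimal.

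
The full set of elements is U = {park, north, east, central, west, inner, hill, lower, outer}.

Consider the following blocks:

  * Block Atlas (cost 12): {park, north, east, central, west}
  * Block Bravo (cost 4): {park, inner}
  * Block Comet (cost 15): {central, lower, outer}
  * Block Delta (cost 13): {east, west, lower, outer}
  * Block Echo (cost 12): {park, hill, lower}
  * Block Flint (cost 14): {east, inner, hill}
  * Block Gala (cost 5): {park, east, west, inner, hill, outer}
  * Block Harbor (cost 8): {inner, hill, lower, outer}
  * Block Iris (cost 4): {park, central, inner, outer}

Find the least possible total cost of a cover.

Atlas, Harbor together cover every element (Atlas ∪ Harbor = {park, north, east, central, west, inner, hill, lower, outer}); total cost 12 + 8 = 20.
The greedy pick Gala, Iris, Harbor, Atlas costs 29; no covering selection beats 20.

20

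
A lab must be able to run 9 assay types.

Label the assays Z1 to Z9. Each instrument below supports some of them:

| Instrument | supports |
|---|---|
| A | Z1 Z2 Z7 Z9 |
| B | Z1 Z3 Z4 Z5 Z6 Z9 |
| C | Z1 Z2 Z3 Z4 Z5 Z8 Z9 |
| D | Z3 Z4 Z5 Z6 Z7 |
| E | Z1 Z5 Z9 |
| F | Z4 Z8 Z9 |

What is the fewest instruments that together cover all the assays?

Take {C, D}. Their union is {Z1, Z2, Z3, Z4, Z5, Z6, Z7, Z8, Z9}, which is all 9 assays.
No single instrument has all 9 assays (the largest, C, has 7), so 2 is optimal.

2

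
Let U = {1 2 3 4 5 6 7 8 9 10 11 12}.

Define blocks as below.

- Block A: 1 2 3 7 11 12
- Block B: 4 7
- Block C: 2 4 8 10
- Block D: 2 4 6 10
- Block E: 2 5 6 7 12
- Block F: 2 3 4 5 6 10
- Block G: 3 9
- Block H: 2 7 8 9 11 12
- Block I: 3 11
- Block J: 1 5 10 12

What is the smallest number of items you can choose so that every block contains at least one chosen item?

3

T = {3, 7, 10} meets every block (each contains at least one member of T), and |T| = 3.
The blocks B, I, J are pairwise disjoint, so any hitting set needs a separate item for each — at least 3. Hence 3 is optimal.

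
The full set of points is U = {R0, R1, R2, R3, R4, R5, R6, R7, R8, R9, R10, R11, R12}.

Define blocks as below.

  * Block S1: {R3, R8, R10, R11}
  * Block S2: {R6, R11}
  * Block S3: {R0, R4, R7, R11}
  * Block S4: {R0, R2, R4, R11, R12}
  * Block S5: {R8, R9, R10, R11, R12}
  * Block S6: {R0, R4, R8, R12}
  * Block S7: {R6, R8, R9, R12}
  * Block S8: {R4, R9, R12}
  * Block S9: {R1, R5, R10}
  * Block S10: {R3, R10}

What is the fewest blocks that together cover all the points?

5

S1, S3, S4, S7, and S9 cover everything between them: the union {R0, R1, R2, R3, R4, R5, R6, R7, R8, R9, R10, R11, R12} is all of U.
No 4 of the 10 blocks cover everything (all 210 combinations miss at least one point), so 5 is optimal.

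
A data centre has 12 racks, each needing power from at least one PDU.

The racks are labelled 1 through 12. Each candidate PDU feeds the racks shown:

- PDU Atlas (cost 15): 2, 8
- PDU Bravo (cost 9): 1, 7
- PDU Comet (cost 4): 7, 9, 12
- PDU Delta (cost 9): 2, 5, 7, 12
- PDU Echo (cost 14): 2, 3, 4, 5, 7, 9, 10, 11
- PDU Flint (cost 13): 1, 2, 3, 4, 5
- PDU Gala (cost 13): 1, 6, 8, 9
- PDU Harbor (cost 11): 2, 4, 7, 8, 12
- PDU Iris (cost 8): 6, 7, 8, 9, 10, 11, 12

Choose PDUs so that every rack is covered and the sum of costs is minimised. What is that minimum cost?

Flint, Iris together cover every rack (Flint ∪ Iris = {1, 2, 3, 4, 5, 6, 7, 8, 9, 10, 11, 12}); total cost 13 + 8 = 21.
No covering selection has total cost below 21.

21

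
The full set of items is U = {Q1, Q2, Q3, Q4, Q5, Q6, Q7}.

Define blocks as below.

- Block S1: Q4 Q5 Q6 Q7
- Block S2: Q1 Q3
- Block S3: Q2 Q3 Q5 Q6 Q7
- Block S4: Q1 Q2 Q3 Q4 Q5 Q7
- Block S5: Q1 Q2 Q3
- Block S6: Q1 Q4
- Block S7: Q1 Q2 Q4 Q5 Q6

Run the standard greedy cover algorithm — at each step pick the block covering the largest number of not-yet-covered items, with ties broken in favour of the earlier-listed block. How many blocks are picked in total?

Greedy: pick S4 (covers 6 new) → pick S1 (covers 1 new). Total picks: 2.

2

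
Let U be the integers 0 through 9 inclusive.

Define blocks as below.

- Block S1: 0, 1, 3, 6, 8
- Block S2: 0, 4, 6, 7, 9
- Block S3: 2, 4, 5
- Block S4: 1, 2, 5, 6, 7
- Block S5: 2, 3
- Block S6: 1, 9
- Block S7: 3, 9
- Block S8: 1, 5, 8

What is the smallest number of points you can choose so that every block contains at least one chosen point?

Take H = {1, 3, 4}. Each listed block contains at least one of these, so H is a hitting set of size 3.
The blocks S2, S5, S8 are pairwise disjoint, so any hitting set needs a separate point for each — at least 3. Hence 3 is optimal.

3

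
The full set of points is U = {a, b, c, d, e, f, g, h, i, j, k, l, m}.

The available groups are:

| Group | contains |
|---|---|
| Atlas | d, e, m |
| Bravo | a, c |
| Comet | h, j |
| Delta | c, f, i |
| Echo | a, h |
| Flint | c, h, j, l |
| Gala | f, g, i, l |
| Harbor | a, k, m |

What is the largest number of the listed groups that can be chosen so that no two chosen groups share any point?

4

Atlas, Bravo, Comet, Gala are pairwise disjoint (Atlas={d,e,m}; Bravo={a,c}; Comet={h,j}; Gala={f,g,i,l}).
Every remaining group overlaps one of these, and no 5 of the listed groups are pairwise disjoint, so 4 is the maximum.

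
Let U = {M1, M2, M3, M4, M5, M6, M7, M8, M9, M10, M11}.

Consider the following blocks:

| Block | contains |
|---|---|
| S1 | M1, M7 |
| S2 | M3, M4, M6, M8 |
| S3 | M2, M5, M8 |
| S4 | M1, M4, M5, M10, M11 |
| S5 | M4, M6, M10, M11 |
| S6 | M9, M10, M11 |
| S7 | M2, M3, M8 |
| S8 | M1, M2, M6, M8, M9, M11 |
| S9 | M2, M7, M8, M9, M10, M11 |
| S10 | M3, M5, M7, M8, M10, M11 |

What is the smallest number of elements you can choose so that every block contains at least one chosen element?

3

The 3 elements {M7, M8, M10} hit every block.
The blocks S1, S5, S7 are pairwise disjoint, so any hitting set needs a separate element for each — at least 3. Hence 3 is optimal.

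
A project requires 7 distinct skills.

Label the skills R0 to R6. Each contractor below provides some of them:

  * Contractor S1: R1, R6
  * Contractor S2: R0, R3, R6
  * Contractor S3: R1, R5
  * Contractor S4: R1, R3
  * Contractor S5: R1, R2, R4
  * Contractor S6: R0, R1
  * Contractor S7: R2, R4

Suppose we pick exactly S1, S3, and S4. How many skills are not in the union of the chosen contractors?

3

Union of S1, S3, S4 = {R1, R3, R5, R6}.
Not covered: R0, R2, R4 — 3 skills.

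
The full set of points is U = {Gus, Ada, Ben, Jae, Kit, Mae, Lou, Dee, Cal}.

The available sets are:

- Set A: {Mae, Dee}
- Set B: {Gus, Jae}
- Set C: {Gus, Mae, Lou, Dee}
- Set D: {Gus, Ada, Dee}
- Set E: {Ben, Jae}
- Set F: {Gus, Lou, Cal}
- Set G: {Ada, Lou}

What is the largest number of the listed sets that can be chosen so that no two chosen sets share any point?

A, B, G are pairwise disjoint (A={Mae,Dee}; B={Gus,Jae}; G={Ada,Lou}).
Every remaining set overlaps one of these, and no 4 of the listed sets are pairwise disjoint, so 3 is the maximum.

3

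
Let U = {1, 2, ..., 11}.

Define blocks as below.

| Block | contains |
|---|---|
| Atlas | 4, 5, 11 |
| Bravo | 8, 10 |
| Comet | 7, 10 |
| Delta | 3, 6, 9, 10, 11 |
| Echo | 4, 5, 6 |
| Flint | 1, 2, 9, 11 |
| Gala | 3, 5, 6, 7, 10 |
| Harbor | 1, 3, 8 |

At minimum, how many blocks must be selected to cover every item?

Echo, Flint, Gala, and Harbor cover everything between them: the union {1, 2, 3, 4, 5, 6, 7, 8, 9, 10, 11} is all of U.
No 3 of the 8 blocks cover everything (all 56 combinations miss at least one item), so 4 is optimal.

4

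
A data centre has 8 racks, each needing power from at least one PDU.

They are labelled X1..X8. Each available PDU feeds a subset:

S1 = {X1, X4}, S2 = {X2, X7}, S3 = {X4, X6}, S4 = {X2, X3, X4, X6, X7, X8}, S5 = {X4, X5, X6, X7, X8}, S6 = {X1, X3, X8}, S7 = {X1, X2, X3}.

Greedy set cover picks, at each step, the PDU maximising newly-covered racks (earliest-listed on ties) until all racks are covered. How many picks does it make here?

Greedy: pick S4 (covers 6 new) → pick S1 (covers 1 new) → pick S5 (covers 1 new). Total picks: 3.
(The true minimum cover uses only 2 PDUs, so greedy is not optimal here.)

3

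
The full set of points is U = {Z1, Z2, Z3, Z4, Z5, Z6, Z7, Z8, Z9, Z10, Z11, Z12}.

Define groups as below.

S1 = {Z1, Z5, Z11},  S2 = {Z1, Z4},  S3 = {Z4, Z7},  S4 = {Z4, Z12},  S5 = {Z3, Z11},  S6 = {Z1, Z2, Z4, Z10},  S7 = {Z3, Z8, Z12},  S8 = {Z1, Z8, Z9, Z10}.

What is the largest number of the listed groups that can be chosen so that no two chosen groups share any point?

S4, S5, S8 are pairwise disjoint (S4={Z4,Z12}; S5={Z3,Z11}; S8={Z1,Z8,Z9,Z10}).
Every remaining group overlaps one of these, and no 4 of the listed groups are pairwise disjoint, so 3 is the maximum.

3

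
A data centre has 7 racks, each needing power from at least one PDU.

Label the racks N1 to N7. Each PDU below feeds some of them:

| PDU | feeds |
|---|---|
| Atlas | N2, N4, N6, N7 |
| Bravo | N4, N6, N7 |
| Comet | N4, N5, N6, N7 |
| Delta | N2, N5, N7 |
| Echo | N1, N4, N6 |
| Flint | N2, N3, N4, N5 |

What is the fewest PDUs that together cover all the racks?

3

Atlas and Echo and Flint together: Atlas ∪ Echo ∪ Flint = {N1, N2, N3, N4, N5, N6, N7} — every rack is covered.
Only Echo contains N1, so Echo is forced; the remaining 4 racks need at least 2 more PDUs (each remaining PDU adds at most 3) — so at least 3 PDUs are needed, and 3 is optimal.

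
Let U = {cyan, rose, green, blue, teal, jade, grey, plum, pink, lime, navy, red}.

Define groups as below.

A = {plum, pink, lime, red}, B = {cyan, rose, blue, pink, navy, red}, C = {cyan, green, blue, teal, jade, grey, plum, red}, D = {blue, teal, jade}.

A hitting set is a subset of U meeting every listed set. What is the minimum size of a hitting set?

2

H = {jade, pink} meets every group (each contains at least one member of H), and |H| = 2.
The groups A, D are pairwise disjoint, so any hitting set needs a separate item for each — at least 2. Hence 2 is optimal.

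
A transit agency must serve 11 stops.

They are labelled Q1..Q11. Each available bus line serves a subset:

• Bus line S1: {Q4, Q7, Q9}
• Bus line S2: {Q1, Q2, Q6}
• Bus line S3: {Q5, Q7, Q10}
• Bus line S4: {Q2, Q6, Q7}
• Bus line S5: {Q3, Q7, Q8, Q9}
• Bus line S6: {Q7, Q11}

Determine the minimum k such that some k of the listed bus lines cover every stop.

5

Take {S1, S2, S3, S5, S6}. Their union is {Q1, Q2, Q3, Q4, Q5, Q6, Q7, Q8, Q9, Q10, Q11}, which is all 11 stops.
No 4 of the 6 bus lines cover everything (all 15 combinations miss at least one stop), so 5 is optimal.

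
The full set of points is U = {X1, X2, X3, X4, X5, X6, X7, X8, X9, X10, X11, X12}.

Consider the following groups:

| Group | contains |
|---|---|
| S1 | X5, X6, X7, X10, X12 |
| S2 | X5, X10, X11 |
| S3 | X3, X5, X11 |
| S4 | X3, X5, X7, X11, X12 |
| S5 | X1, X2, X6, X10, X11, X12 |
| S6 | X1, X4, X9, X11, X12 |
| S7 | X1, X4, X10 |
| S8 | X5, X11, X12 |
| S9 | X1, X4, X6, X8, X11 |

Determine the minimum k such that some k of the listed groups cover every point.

4

S4 and S5 and S6 and S9 together: S4 ∪ S5 ∪ S6 ∪ S9 = {X1, X2, X3, X4, X5, X6, X7, X8, X9, X10, X11, X12} — every point is covered.
No 3 of the 9 groups cover everything (all 84 combinations miss at least one point), so 4 is optimal.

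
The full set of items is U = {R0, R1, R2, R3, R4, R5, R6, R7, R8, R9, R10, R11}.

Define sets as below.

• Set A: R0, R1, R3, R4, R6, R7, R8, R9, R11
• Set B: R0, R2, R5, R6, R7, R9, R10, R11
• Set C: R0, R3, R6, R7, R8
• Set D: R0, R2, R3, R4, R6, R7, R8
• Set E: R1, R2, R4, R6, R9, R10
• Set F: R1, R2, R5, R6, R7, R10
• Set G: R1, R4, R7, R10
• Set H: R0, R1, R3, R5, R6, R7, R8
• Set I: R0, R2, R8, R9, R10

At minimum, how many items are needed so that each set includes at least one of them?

The 2 items {R7, R10} hit every set.
No single item lies in every set, so at least 2 are needed and 2 is optimal.

2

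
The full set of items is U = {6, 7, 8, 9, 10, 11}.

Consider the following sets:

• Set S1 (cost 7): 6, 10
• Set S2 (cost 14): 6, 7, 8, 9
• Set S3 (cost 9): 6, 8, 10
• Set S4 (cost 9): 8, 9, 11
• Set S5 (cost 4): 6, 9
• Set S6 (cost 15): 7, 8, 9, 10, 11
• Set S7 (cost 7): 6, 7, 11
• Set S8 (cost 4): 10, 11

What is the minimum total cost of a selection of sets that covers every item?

18

S2, S8 together cover every item (S2 ∪ S8 = {6, 7, 8, 9, 10, 11}); total cost 14 + 4 = 18.
The greedy pick S5, S8, S2 costs 22; no covering selection beats 18.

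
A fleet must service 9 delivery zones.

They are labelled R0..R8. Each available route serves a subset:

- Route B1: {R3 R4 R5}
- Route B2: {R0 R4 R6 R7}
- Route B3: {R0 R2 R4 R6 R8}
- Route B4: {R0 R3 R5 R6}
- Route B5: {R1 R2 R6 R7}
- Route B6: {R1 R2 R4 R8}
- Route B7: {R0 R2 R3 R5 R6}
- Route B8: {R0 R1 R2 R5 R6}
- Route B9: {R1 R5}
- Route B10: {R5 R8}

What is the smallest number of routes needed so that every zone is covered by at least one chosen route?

B3 and B4 and B5 together: B3 ∪ B4 ∪ B5 = {R0, R1, R2, R3, R4, R5, R6, R7, R8} — every zone is covered.
No 2 of the 10 routes cover everything (all 45 combinations miss at least one zone), so 3 is optimal.

3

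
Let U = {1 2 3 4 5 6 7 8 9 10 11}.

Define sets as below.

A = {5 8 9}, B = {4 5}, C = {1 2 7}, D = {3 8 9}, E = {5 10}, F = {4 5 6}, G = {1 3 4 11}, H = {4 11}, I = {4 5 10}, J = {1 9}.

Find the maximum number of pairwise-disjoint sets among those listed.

C, D, E, H are pairwise disjoint (C={1,2,7}; D={3,8,9}; E={5,10}; H={4,11}).
Every remaining set overlaps one of these, and no 5 of the listed sets are pairwise disjoint, so 4 is the maximum.

4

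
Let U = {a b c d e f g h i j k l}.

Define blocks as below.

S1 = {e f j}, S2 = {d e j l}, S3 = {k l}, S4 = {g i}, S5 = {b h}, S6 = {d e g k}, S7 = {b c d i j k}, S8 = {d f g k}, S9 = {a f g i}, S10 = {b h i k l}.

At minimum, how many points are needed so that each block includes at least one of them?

4

The 4 points {b, f, g, l} hit every block.
The blocks S1, S3, S4, S5 are pairwise disjoint, so any hitting set needs a separate point for each — at least 4. Hence 4 is optimal.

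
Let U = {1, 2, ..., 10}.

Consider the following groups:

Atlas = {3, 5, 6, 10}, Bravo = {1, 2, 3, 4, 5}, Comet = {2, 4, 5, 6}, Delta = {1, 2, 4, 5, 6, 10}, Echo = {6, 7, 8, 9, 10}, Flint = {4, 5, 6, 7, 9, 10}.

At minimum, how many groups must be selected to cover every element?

Bravo and Echo cover everything between them: the union {1, 2, 3, 4, 5, 6, 7, 8, 9, 10} is all of U.
No single group has all 10 elements (the largest, Delta, has 6), so 2 is optimal.

2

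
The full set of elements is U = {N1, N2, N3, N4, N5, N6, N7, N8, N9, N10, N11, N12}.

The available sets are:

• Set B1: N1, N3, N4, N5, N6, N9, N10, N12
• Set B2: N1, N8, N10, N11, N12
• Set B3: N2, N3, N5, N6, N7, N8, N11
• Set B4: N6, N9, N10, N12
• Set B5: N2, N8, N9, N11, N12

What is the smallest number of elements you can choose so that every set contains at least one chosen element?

2

The 2 elements {N6, N11} hit every set.
No single element lies in every set, so at least 2 are needed and 2 is optimal.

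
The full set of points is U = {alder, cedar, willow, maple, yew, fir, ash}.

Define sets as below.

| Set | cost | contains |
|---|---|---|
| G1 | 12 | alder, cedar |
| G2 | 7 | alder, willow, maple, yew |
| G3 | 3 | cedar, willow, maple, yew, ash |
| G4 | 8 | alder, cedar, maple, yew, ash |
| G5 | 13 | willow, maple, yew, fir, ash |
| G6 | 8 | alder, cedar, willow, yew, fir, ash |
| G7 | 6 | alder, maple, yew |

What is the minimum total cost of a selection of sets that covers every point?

11

G3, G6 together cover every point (G3 ∪ G6 = {alder, cedar, willow, maple, yew, fir, ash}); total cost 3 + 8 = 11.
No covering selection has total cost below 11.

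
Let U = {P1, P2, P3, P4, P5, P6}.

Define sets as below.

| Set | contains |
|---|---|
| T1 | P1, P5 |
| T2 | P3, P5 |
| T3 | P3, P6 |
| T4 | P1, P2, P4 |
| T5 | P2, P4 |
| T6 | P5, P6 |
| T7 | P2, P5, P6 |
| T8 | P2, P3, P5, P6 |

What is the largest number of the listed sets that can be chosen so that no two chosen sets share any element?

3

T1, T3, T5 are pairwise disjoint (T1={P1,P5}; T3={P3,P6}; T5={P2,P4}).
Every remaining set overlaps one of these, and no 4 of the listed sets are pairwise disjoint, so 3 is the maximum.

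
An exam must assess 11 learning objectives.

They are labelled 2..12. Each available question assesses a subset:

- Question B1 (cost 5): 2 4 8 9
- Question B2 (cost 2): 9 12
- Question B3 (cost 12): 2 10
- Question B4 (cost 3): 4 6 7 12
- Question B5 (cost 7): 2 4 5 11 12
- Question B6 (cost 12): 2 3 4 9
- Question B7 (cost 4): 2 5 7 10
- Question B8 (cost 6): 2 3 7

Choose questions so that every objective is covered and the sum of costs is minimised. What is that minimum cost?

B1, B4, B5, B7, B8 together cover every objective (B1 ∪ B4 ∪ B5 ∪ B7 ∪ B8 = {2, 3, 4, 5, 6, 7, 8, 9, 10, 11, 12}); total cost 5 + 3 + 7 + 4 + 6 = 25.
The greedy pick B4, B7, B2, B1, B8, B5 costs 27; no covering selection beats 25.

25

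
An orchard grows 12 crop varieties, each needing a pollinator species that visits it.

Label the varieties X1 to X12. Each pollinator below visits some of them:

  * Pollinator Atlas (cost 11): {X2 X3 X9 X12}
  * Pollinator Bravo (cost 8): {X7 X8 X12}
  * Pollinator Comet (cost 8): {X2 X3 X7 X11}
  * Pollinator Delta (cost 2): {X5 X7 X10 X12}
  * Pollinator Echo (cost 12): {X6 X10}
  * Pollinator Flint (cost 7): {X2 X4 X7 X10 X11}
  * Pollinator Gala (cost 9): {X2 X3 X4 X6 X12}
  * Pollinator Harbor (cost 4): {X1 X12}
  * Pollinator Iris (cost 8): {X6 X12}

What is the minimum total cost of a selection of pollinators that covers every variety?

Atlas, Bravo, Delta, Flint, Harbor, Iris together cover every variety (Atlas ∪ Bravo ∪ Delta ∪ Flint ∪ Harbor ∪ Iris = {X1, X2, X3, X4, X5, X6, X7, X8, X9, X10, X11, X12}); total cost 11 + 8 + 2 + 7 + 4 + 8 = 40.
The greedy pick Delta, Gala, Harbor, Flint, Bravo, Atlas costs 41; no covering selection beats 40.

40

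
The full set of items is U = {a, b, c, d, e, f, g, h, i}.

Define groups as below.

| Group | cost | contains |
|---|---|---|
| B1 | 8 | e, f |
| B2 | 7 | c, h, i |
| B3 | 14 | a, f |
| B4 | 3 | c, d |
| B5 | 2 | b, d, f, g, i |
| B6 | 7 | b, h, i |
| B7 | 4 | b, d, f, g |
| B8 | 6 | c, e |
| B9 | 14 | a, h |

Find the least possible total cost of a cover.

22

B5, B8, B9 together cover every item (B5 ∪ B8 ∪ B9 = {a, b, c, d, e, f, g, h, i}); total cost 2 + 6 + 14 = 22.
The greedy pick B5, B4, B8, B2, B3 costs 32; no covering selection beats 22.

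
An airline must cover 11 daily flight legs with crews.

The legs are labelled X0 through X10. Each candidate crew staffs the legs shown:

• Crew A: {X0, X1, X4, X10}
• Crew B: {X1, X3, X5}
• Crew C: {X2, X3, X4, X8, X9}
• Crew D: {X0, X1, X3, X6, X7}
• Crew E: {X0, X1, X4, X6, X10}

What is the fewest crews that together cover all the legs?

4

Take {B, C, D, E}. Their union is {X0, X1, X2, X3, X4, X5, X6, X7, X8, X9, X10}, which is all 11 legs.
No 3 of the 5 crews cover everything (all 10 combinations miss at least one leg), so 4 is optimal.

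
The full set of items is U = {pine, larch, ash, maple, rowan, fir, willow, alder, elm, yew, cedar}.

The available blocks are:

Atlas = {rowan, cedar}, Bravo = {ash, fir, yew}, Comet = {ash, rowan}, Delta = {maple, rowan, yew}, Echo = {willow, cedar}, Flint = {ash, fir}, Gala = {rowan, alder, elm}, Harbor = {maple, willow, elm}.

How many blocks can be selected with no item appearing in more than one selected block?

Echo, Flint, Gala are pairwise disjoint (Echo={willow,cedar}; Flint={ash,fir}; Gala={rowan,alder,elm}).
Every remaining block overlaps one of these, and no 4 of the listed blocks are pairwise disjoint, so 3 is the maximum.

3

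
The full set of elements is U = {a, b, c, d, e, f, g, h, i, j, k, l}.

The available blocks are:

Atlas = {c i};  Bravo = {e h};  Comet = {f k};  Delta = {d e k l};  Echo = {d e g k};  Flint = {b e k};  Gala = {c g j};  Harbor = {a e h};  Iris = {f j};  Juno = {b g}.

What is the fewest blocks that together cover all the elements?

5

Take {Atlas, Delta, Harbor, Iris, Juno}. Their union is {a, b, c, d, e, f, g, h, i, j, k, l}, which is all 12 elements.
No 4 of the 10 blocks cover everything (all 210 combinations miss at least one element), so 5 is optimal.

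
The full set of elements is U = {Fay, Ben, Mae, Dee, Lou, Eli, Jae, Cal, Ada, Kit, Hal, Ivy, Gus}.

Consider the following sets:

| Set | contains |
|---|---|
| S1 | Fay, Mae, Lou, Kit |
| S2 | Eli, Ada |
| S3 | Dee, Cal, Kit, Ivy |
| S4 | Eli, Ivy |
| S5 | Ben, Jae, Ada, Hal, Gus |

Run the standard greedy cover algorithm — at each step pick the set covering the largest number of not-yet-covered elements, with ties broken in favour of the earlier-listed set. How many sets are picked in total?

Greedy: pick S5 (covers 5 new) → pick S1 (covers 4 new) → pick S3 (covers 3 new) → pick S2 (covers 1 new). Total picks: 4.

4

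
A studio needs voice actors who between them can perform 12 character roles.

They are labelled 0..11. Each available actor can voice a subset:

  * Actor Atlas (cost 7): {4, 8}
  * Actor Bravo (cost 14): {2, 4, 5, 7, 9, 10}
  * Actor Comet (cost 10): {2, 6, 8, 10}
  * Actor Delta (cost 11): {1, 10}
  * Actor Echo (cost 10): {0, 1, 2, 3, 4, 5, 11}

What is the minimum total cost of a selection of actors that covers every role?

Bravo, Comet, Echo together cover every role (Bravo ∪ Comet ∪ Echo = {0, 1, 2, 3, 4, 5, 6, 7, 8, 9, 10, 11}); total cost 14 + 10 + 10 = 34.
No covering selection has total cost below 34.

34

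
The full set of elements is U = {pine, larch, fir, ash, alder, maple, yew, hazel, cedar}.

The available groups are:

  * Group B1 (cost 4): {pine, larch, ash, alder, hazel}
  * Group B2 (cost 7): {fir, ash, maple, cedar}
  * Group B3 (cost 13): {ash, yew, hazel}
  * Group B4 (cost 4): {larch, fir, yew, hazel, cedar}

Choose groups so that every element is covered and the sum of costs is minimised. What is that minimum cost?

B1, B2, B4 together cover every element (B1 ∪ B2 ∪ B4 = {pine, larch, fir, ash, alder, maple, yew, hazel, cedar}); total cost 4 + 7 + 4 = 15.
No covering selection has total cost below 15.

15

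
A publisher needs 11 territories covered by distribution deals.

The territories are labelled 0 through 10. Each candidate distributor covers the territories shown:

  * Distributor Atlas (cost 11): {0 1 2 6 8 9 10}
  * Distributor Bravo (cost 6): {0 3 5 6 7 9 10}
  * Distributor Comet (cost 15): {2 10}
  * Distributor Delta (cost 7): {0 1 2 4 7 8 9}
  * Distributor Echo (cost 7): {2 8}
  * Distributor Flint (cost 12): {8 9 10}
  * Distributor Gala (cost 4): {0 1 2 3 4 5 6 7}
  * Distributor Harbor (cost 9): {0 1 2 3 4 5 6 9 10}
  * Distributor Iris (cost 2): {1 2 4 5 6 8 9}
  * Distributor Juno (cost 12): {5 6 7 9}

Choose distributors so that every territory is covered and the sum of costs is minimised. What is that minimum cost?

8

Bravo, Iris together cover every territory (Bravo ∪ Iris = {0, 1, 2, 3, 4, 5, 6, 7, 8, 9, 10}); total cost 6 + 2 = 8.
The greedy pick Iris, Gala, Bravo costs 12; no covering selection beats 8.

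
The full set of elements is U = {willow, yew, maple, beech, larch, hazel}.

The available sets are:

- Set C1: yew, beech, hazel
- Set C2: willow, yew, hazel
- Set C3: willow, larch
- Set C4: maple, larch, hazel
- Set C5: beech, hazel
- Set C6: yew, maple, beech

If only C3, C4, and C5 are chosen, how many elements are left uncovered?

1

Union of C3, C4, C5 = {willow, maple, beech, larch, hazel}.
Not covered: yew — 1 element.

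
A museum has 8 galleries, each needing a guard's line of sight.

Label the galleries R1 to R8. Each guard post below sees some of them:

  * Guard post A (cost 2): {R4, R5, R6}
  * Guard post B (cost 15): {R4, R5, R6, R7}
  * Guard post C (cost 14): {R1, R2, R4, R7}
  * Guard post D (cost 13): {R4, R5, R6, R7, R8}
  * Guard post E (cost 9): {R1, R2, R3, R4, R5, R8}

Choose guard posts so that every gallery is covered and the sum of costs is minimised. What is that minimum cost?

22

D, E together cover every gallery (D ∪ E = {R1, R2, R3, R4, R5, R6, R7, R8}); total cost 13 + 9 = 22.
The greedy pick A, E, D costs 24; no covering selection beats 22.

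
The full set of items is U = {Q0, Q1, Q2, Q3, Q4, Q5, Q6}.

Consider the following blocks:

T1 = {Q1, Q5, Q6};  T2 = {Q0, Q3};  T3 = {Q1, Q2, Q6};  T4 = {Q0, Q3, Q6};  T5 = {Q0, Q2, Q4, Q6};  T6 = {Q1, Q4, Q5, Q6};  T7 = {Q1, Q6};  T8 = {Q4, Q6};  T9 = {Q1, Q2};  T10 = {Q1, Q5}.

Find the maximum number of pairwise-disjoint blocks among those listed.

3

T2, T8, T10 are pairwise disjoint (T2={Q0,Q3}; T8={Q4,Q6}; T10={Q1,Q5}).
Every remaining block overlaps one of these, and no 4 of the listed blocks are pairwise disjoint, so 3 is the maximum.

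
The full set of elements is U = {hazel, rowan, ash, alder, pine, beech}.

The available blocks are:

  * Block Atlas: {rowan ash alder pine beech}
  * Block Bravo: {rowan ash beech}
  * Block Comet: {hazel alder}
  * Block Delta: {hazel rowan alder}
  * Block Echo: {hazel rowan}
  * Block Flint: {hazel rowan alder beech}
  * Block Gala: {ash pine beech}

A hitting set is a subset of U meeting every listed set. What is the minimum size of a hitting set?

2

The 2 elements {hazel, beech} hit every block.
The blocks Echo, Gala are pairwise disjoint, so any hitting set needs a separate element for each — at least 2. Hence 2 is optimal.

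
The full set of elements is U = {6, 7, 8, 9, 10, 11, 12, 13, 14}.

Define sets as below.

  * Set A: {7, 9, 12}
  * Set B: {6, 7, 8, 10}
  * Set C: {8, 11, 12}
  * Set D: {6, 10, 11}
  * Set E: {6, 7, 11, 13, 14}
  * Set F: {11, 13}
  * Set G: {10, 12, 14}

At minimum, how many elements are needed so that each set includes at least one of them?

H = {7, 11, 12} meets every set (each contains at least one member of H), and |H| = 3.
No choice of 2 elements meets every set, so 3 is the minimum.

3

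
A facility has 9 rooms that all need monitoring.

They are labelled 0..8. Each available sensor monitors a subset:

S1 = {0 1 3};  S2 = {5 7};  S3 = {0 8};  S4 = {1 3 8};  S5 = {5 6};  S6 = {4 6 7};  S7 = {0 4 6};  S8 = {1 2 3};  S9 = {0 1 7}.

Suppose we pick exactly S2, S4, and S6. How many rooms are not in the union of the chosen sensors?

2

Union of S2, S4, S6 = {1, 3, 4, 5, 6, 7, 8}.
Not covered: 0, 2 — 2 rooms.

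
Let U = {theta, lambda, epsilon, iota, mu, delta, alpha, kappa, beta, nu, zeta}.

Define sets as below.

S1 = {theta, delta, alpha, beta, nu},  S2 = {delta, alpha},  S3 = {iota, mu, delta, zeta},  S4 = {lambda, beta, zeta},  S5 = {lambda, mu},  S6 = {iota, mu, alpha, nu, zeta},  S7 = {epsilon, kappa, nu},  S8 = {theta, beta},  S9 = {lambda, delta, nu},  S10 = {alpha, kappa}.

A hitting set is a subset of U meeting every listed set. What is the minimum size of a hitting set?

4

H = {mu, delta, kappa, beta} meets every set (each contains at least one member of H), and |H| = 4.
The sets S2, S5, S7, S8 are pairwise disjoint, so any hitting set needs a separate element for each — at least 4. Hence 4 is optimal.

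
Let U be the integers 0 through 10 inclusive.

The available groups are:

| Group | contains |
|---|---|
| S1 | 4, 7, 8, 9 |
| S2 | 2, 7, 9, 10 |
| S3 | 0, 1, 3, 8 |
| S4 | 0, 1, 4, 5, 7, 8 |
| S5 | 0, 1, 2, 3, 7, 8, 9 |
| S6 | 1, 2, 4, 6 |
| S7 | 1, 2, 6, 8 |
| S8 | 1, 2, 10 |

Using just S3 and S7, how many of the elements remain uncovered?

Union of S3, S7 = {0, 1, 2, 3, 6, 8}.
Not covered: 4, 5, 7, 9, 10 — 5 elements.

5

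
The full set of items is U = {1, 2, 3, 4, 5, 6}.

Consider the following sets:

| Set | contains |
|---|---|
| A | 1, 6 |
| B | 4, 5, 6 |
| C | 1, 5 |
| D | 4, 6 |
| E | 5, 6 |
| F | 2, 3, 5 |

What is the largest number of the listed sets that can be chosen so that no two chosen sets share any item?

2

D, F are pairwise disjoint (D={4,6}; F={2,3,5}).
Every remaining set overlaps one of these, and no 3 of the listed sets are pairwise disjoint, so 2 is the maximum.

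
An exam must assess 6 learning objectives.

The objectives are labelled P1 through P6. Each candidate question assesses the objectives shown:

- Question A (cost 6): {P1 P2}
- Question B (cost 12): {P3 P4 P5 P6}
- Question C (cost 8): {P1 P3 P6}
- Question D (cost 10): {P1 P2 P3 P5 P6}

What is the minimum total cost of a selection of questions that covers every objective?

18

A, B together cover every objective (A ∪ B = {P1, P2, P3, P4, P5, P6}); total cost 6 + 12 = 18.
The greedy pick D, B costs 22; no covering selection beats 18.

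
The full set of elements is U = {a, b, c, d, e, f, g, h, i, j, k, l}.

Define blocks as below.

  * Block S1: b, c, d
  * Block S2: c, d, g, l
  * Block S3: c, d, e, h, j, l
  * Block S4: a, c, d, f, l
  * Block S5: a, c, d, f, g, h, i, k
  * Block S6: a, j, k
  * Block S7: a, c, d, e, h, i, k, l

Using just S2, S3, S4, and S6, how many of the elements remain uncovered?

Union of S2, S3, S4, S6 = {a, c, d, e, f, g, h, j, k, l}.
Not covered: b, i — 2 elements.

2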